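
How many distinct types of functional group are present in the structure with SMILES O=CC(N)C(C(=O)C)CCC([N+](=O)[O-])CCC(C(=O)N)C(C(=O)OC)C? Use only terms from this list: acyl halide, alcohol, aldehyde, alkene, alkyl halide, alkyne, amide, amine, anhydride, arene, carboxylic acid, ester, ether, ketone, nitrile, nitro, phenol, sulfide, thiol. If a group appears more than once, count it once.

Working along the chain:
  OHC: terminal –CHO: carbonyl C bonded to H and C → aldehyde.
  CH(NH2): –NH2 on an sp³ carbon with no adjacent C=O → amine.
  CH(COCH3): pendant –COCH3: carbonyl C bonded to two carbons → ketone.
  CH(NO2): –NO2 on an sp³ carbon → nitro (the N=O is not a carbonyl).
  CH(CONH2): pendant –CONH2: carbonyl C bonded to C and N → amide.
  CH(COOCH3): pendant –COOCH3: carbonyl C bonded to C and –OCH3 → ester.
Distinct types present: aldehyde, amide, amine, ester, ketone, nitro.

6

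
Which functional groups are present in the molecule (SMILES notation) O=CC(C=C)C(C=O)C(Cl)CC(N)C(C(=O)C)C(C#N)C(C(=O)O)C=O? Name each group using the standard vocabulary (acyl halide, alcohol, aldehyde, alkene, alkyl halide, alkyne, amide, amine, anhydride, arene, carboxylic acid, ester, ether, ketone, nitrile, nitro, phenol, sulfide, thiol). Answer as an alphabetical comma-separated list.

Working along the chain:
  OHC: terminal –CHO: carbonyl C bonded to H and C → aldehyde.
  CH(CH=CH2): pendant –CH=CH2: C=C double bond → alkene.
  CH(CHO): pendant –CHO: carbonyl C bonded to C and H → aldehyde.
  CH(Cl): halogen on an sp³ carbon → alkyl halide.
  CH(NH2): –NH2 on an sp³ carbon with no adjacent C=O → amine.
  CH(COCH3): pendant –COCH3: carbonyl C bonded to two carbons → ketone.
  CH(CN): pendant –C≡N: nitrile.
  CH(COOH): pendant –COOH: carbonyl C bonded to C and –OH → carboxylic acid.
  CHO: terminal –CHO: carbonyl C bonded to H and C → aldehyde.

aldehyde, alkene, alkyl halide, amine, carboxylic acid, ketone, nitrile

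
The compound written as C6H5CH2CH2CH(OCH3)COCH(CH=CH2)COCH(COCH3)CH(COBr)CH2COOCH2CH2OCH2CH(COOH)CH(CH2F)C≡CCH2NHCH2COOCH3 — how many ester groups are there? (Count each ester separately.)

2

Working along the chain:
  C6H5: C6H5– phenyl ring → arene.
  CH(OCH3): pendant –OCH3: C–O–C with sp³ C, no adjacent C=O → ether.
  CO: –C(=O)– with carbon on both sides → ketone.
  CH(CH=CH2): pendant –CH=CH2: C=C double bond → alkene.
  CO: –C(=O)– with carbon on both sides → ketone.
  CH(COCH3): pendant –COCH3: carbonyl C bonded to two carbons → ketone.
  CH(COBr): pendant –C(=O)X: carbonyl C bonded to C and halogen → acyl halide.
  CH2COOCH2: –C(=O)–O–C with C on the carbonyl side → ester.
  CH2OCH2: C–O–C with sp³ carbons on both sides and no adjacent C=O → ether.
  CH(COOH): pendant –COOH: carbonyl C bonded to C and –OH → carboxylic acid.
  CH(CH2F): pendant –CH2X: halogen on sp³ carbon → alkyl halide.
  C≡C: C≡C triple bond → alkyne.
  CH2NHCH2: C–N–C with sp³ carbons and no adjacent C=O → amine (secondary).
  COOCH3: –C(=O)OCH3: carbonyl C bonded to C and to –OCH3 → ester (not ketone + ether).
Ester appears at: CH2COOCH2, COOCH3 → 2.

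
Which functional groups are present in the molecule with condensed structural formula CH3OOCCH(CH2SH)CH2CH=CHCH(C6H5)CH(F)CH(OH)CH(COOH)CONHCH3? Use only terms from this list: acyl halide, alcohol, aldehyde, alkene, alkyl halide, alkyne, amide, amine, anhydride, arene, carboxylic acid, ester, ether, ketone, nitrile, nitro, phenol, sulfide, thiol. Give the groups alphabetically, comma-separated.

Taking each segment in turn:
  CH3OOC: CH3O–C(=O)–: carbonyl C bonded to C and to –OCH3 → ester (not ketone + ether).
  CH(CH2SH): pendant –CH2SH → thiol.
  CH=CH: C=C double bond → alkene.
  CH(C6H5): pendant –C6H5: benzene ring → arene.
  CH(F): halogen on an sp³ carbon → alkyl halide.
  CH(OH): –OH on an sp³ carbon → alcohol (secondary).
  CH(COOH): pendant –COOH: carbonyl C bonded to C and –OH → carboxylic acid.
  CONHCH3: –C(=O)NHCH3: carbonyl C bonded to C and to N → amide (the N is not an amine).

alcohol, alkene, alkyl halide, amide, arene, carboxylic acid, ester, thiol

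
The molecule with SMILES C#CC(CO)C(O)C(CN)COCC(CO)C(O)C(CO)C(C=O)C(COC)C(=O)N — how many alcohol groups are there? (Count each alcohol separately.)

C≡C triple bond → alkyne.
pendant –CH2OH on an sp³ backbone C → alcohol.
–OH on an sp³ carbon → alcohol (secondary).
pendant –CH2NH2: N on sp³ C, no adjacent C=O → amine.
C–O–C with sp³ carbons on both sides and no adjacent C=O → ether.
pendant –CH2OH on an sp³ backbone C → alcohol.
–OH on an sp³ carbon → alcohol (secondary).
pendant –CH2OH on an sp³ backbone C → alcohol.
pendant –CHO: carbonyl C bonded to C and H → aldehyde.
pendant –CH2OCH3: C–O–C linkage → ether.
–C(=O)NH2: carbonyl C bonded to C and to N → amide (the N is not a separate amine).
Alcohol appears at: CH(CH2OH), CH(OH), CH(CH2OH), CH(OH), CH(CH2OH) → 5.

5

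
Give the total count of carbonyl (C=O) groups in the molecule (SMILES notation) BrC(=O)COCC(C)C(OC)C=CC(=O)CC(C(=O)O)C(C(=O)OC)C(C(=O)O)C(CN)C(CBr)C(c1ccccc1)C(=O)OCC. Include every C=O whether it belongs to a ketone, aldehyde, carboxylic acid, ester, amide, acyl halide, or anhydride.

BrCO: acyl halide, 1 C=O (running total 1).
CO: ketone, 1 C=O (running total 2).
CH(COOH): carboxylic acid, 1 C=O (running total 3).
CH(COOCH3): ester, 1 C=O (running total 4).
CH(COOH): carboxylic acid, 1 C=O (running total 5).
COOCH2CH3: ester, 1 C=O (running total 6).

6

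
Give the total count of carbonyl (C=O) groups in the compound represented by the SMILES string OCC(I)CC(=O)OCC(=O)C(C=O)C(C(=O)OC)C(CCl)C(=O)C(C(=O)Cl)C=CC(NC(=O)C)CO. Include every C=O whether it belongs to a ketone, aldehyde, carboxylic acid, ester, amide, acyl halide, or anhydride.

7

CH2COOCH2: ester, 1 C=O (running total 1).
CO: ketone, 1 C=O (running total 2).
CH(CHO): aldehyde, 1 C=O (running total 3).
CH(COOCH3): ester, 1 C=O (running total 4).
CO: ketone, 1 C=O (running total 5).
CH(COCl): acyl halide, 1 C=O (running total 6).
CH(NHCOCH3): amide, 1 C=O (running total 7).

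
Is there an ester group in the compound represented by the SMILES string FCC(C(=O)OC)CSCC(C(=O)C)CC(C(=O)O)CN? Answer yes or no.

Working along the chain:
  FCH2: halogen on an sp³ carbon → alkyl halide.
  CH(COOCH3): pendant –COOCH3: carbonyl C bonded to C and –OCH3 → ester.
  CH2SCH2: C–S–C linkage → sulfide (thioether).
  CH(COCH3): pendant –COCH3: carbonyl C bonded to two carbons → ketone.
  CH(COOH): pendant –COOH: carbonyl C bonded to C and –OH → carboxylic acid.
  CH2NH2: –NH2 on an sp³ carbon with no adjacent C=O → amine.
The CH(COOCH3) segment supplies the ester: pendant –COOCH3: carbonyl C bonded to C and –OCH3 → ester.

yes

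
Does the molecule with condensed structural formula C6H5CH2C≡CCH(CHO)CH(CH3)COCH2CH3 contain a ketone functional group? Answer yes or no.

Working along the chain:
  C6H5: C6H5– phenyl ring → arene.
  C≡C: C≡C triple bond → alkyne.
  CH(CHO): pendant –CHO: carbonyl C bonded to C and H → aldehyde.
  CO: –C(=O)– with carbon on both sides → ketone.
The CO segment supplies the ketone: –C(=O)– with carbon on both sides → ketone.

yes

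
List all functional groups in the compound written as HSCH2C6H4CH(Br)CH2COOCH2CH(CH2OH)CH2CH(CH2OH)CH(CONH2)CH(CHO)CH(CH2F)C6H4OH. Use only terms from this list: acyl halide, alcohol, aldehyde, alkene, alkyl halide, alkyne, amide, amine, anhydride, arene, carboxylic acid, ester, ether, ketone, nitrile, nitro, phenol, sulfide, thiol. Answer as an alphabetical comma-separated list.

alcohol, aldehyde, alkyl halide, amide, arene, ester, phenol, thiol

–SH on an sp³ carbon → thiol.
para-disubstituted benzene ring → arene.
halogen on an sp³ carbon → alkyl halide.
–C(=O)–O–C with C on the carbonyl side → ester.
pendant –CH2OH on an sp³ backbone C → alcohol.
pendant –CH2OH on an sp³ backbone C → alcohol.
pendant –CONH2: carbonyl C bonded to C and N → amide.
pendant –CHO: carbonyl C bonded to C and H → aldehyde.
pendant –CH2X: halogen on sp³ carbon → alkyl halide.
–OH attached directly to an aromatic ring → phenol (not alcohol); the ring itself is an arene.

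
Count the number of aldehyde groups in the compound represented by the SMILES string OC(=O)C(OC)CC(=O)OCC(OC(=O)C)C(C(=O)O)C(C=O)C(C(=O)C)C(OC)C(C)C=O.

2

–COOH: carbonyl C bonded to –OH and C → carboxylic acid (the –OH is not a separate alcohol).
pendant –OCH3: C–O–C with sp³ C, no adjacent C=O → ether.
–C(=O)–O–C with C on the carbonyl side → ester.
pendant –OC(=O)CH3: an acyloxy group → ester.
pendant –COOH: carbonyl C bonded to C and –OH → carboxylic acid.
pendant –CHO: carbonyl C bonded to C and H → aldehyde.
pendant –COCH3: carbonyl C bonded to two carbons → ketone.
pendant –OCH3: C–O–C with sp³ C, no adjacent C=O → ether.
terminal –CHO: carbonyl C bonded to H and C → aldehyde.
Aldehyde appears at: CH(CHO), CHO → 2.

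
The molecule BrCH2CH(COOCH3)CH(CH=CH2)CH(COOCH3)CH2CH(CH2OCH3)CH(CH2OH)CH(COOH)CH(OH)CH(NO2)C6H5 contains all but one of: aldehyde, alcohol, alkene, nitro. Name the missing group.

alcohol: present (CH(CH2OH) — pendant –CH2OH on an sp³ backbone C → alcohol).
alkene: present (CH(CH=CH2) — pendant –CH=CH2: C=C double bond → alkene).
nitro: present (CH(NO2) — –NO2 on an sp³ carbon → nitro (the N=O is not a carbonyl)).
aldehyde: absent. In CH(COOH), the carbonyl carbon bears –OH, not –H, so it is a carboxylic acid.

aldehyde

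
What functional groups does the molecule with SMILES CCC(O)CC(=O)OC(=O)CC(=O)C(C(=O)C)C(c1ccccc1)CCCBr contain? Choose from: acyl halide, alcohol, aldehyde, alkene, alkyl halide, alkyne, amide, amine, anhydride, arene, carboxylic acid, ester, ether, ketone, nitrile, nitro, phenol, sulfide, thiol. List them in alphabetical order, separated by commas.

alcohol, alkyl halide, anhydride, arene, ketone

Reading the structure from left to right:
  CH(OH): –OH on an sp³ carbon → alcohol (secondary).
  CH2CO-O-COCH2: two acyl groups sharing one oxygen, –C(=O)–O–C(=O)– → anhydride.
  CO: –C(=O)– with carbon on both sides → ketone.
  CH(COCH3): pendant –COCH3: carbonyl C bonded to two carbons → ketone.
  CH(C6H5): pendant –C6H5: benzene ring → arene.
  CH2Br: halogen on an sp³ carbon → alkyl halide.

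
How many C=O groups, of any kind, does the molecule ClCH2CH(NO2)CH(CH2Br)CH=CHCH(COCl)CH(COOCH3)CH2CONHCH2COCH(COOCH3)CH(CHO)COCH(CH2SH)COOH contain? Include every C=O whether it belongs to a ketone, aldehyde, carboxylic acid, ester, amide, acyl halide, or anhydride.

8

CH(COCl): acyl halide, 1 C=O (running total 1).
CH(COOCH3): ester, 1 C=O (running total 2).
CH2CONHCH2: amide, 1 C=O (running total 3).
CO: ketone, 1 C=O (running total 4).
CH(COOCH3): ester, 1 C=O (running total 5).
CH(CHO): aldehyde, 1 C=O (running total 6).
CO: ketone, 1 C=O (running total 7).
COOH: carboxylic acid, 1 C=O (running total 8).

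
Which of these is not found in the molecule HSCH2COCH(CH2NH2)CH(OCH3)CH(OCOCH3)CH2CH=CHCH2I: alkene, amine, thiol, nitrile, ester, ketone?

ketone: present (CO — –C(=O)– with carbon on both sides → ketone).
alkene: present (CH=CH — C=C double bond → alkene).
ester: present (CH(OCOCH3) — pendant –OC(=O)CH3: an acyloxy group → ester).
thiol: present (HSCH2 — –SH on an sp³ carbon → thiol).
amine: present (CH(CH2NH2) — pendant –CH2NH2: N on sp³ C, no adjacent C=O → amine).
nitrile: no segment matches this pattern.

nitrile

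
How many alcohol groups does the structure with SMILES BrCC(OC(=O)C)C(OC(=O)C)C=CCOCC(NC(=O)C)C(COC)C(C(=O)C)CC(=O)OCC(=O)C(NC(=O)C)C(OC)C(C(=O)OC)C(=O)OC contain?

0

Reading the structure from left to right:
  BrCH2: halogen on an sp³ carbon → alkyl halide.
  CH(OCOCH3): pendant –OC(=O)CH3: an acyloxy group → ester.
  CH(OCOCH3): pendant –OC(=O)CH3: an acyloxy group → ester.
  CH=CH: C=C double bond → alkene.
  CH2OCH2: C–O–C with sp³ carbons on both sides and no adjacent C=O → ether.
  CH(NHCOCH3): pendant –NHC(=O)CH3: N bonded to a carbonyl → amide (not amine).
  CH(CH2OCH3): pendant –CH2OCH3: C–O–C linkage → ether.
  CH(COCH3): pendant –COCH3: carbonyl C bonded to two carbons → ketone.
  CH2COOCH2: –C(=O)–O–C with C on the carbonyl side → ester.
  CO: –C(=O)– with carbon on both sides → ketone.
  CH(NHCOCH3): pendant –NHC(=O)CH3: N bonded to a carbonyl → amide (not amine).
  CH(OCH3): pendant –OCH3: C–O–C with sp³ C, no adjacent C=O → ether.
  CH(COOCH3): pendant –COOCH3: carbonyl C bonded to C and –OCH3 → ester.
  COOCH3: –C(=O)OCH3: carbonyl C bonded to C and to –OCH3 → ester (not ketone + ether).
No segment is a alcohol: CH2OCH2 is ether, not alcohol; CH(CH2OCH3) is ether, not alcohol; CH(COCH3) is ketone, not alcohol. → 0.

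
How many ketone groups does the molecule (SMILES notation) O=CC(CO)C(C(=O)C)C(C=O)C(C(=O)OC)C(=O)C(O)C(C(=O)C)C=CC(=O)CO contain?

terminal –CHO: carbonyl C bonded to H and C → aldehyde.
pendant –CH2OH on an sp³ backbone C → alcohol.
pendant –COCH3: carbonyl C bonded to two carbons → ketone.
pendant –CHO: carbonyl C bonded to C and H → aldehyde.
pendant –COOCH3: carbonyl C bonded to C and –OCH3 → ester.
–C(=O)– with carbon on both sides → ketone.
–OH on an sp³ carbon → alcohol (secondary).
pendant –COCH3: carbonyl C bonded to two carbons → ketone.
C=C double bond → alkene.
–C(=O)– with carbon on both sides → ketone.
–OH on an sp³ carbon → alcohol.
Ketone appears at: CH(COCH3), CO, CH(COCH3), CO → 4.

4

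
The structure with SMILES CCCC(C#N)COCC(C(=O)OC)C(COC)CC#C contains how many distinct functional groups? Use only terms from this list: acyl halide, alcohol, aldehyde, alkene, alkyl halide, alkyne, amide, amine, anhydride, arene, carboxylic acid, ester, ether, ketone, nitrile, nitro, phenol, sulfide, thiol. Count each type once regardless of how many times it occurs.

4

pendant –C≡N: nitrile.
C–O–C with sp³ carbons on both sides and no adjacent C=O → ether.
pendant –COOCH3: carbonyl C bonded to C and –OCH3 → ester.
pendant –CH2OCH3: C–O–C linkage → ether.
C≡C triple bond → alkyne.
Distinct types present: alkyne, ester, ether, nitrile.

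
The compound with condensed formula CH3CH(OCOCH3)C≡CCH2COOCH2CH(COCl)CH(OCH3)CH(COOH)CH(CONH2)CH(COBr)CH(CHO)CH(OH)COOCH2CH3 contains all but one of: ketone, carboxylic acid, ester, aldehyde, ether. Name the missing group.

ketone

ether: present (CH(OCH3) — pendant –OCH3: C–O–C with sp³ C, no adjacent C=O → ether).
carboxylic acid: present (CH(COOH) — pendant –COOH: carbonyl C bonded to C and –OH → carboxylic acid).
ester: present (CH(OCOCH3) — pendant –OC(=O)CH3: an acyloxy group → ester).
aldehyde: present (CH(CHO) — pendant –CHO: carbonyl C bonded to C and H → aldehyde).
ketone: absent. In each of CH(OCOCH3), CH2COOCH2 and COOCH2CH3, the C=O is bonded to an –O–C group, which defines an ester, not a ketone. In CH(CONH2), the C=O is bonded to nitrogen, which defines an amide, not a ketone. In CH(COOH), the C=O bears an –OH, making it a carboxylic acid rather than a ketone. In CH(CHO), the carbonyl carbon carries an H, so it is an aldehyde, not a ketone. In each of CH(COCl) and CH(COBr), the C=O is bonded to a halogen, which defines an acyl halide, not a ketone.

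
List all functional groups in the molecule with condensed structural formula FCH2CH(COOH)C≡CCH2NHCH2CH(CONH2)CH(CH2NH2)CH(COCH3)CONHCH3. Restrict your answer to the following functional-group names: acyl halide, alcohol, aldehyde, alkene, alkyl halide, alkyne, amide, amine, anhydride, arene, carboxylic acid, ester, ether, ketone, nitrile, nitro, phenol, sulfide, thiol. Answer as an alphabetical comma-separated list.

halogen on an sp³ carbon → alkyl halide.
pendant –COOH: carbonyl C bonded to C and –OH → carboxylic acid.
C≡C triple bond → alkyne.
C–N–C with sp³ carbons and no adjacent C=O → amine (secondary).
pendant –CONH2: carbonyl C bonded to C and N → amide.
pendant –CH2NH2: N on sp³ C, no adjacent C=O → amine.
pendant –COCH3: carbonyl C bonded to two carbons → ketone.
–C(=O)NHCH3: carbonyl C bonded to C and to N → amide (the N is not an amine).

alkyl halide, alkyne, amide, amine, carboxylic acid, ketone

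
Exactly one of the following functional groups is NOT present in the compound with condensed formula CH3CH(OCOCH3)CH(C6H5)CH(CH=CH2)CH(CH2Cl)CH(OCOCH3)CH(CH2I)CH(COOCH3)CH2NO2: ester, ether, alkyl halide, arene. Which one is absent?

ether

alkyl halide: present (CH(CH2Cl) — pendant –CH2X: halogen on sp³ carbon → alkyl halide).
ester: present (CH(OCOCH3) — pendant –OC(=O)CH3: an acyloxy group → ester).
arene: present (CH(C6H5) — pendant –C6H5: benzene ring → arene).
ether: absent. In each of CH(OCOCH3) and CH(COOCH3), the C–O–C oxygen is adjacent to a C=O, so it belongs to an ester, not an ether.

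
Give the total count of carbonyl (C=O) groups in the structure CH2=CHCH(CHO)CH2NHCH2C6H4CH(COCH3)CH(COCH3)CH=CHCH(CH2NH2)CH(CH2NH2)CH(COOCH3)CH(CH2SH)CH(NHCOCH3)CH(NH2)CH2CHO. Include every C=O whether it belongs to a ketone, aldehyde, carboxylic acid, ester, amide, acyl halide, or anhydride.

CH(CHO): aldehyde, 1 C=O (running total 1).
CH(COCH3): ketone, 1 C=O (running total 2).
CH(COCH3): ketone, 1 C=O (running total 3).
CH(COOCH3): ester, 1 C=O (running total 4).
CH(NHCOCH3): amide, 1 C=O (running total 5).
CHO: aldehyde, 1 C=O (running total 6).

6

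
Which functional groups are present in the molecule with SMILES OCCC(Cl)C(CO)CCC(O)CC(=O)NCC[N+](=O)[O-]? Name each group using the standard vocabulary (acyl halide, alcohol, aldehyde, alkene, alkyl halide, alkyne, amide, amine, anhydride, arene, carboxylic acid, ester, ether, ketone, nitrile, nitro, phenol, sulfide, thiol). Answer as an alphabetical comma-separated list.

HO– on an sp³ carbon → alcohol.
halogen on an sp³ carbon → alkyl halide.
pendant –CH2OH on an sp³ backbone C → alcohol.
–OH on an sp³ carbon → alcohol (secondary).
–C(=O)–N– linkage → amide (the N is not an amine).
–NO2 on carbon → nitro group.

alcohol, alkyl halide, amide, nitro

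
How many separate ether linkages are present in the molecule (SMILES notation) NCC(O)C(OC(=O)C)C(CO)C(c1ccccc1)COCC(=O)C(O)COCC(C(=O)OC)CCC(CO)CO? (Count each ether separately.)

2

Reading the structure from left to right:
  H2NCH2: –NH2 on an sp³ carbon with no adjacent C=O → amine.
  CH(OH): –OH on an sp³ carbon → alcohol (secondary).
  CH(OCOCH3): pendant –OC(=O)CH3: an acyloxy group → ester.
  CH(CH2OH): pendant –CH2OH on an sp³ backbone C → alcohol.
  CH(C6H5): pendant –C6H5: benzene ring → arene.
  CH2OCH2: C–O–C with sp³ carbons on both sides and no adjacent C=O → ether.
  CO: –C(=O)– with carbon on both sides → ketone.
  CH(OH): –OH on an sp³ carbon → alcohol (secondary).
  CH2OCH2: C–O–C with sp³ carbons on both sides and no adjacent C=O → ether.
  CH(COOCH3): pendant –COOCH3: carbonyl C bonded to C and –OCH3 → ester.
  CH(CH2OH): pendant –CH2OH on an sp³ backbone C → alcohol.
  CH2OH: –OH on an sp³ carbon → alcohol.
Ether appears at: CH2OCH2, CH2OCH2 → 2.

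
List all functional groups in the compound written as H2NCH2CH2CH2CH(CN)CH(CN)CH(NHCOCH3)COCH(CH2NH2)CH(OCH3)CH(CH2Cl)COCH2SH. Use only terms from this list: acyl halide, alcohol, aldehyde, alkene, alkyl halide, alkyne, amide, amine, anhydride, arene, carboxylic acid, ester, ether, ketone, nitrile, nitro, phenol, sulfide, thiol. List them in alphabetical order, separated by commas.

Working along the chain:
  H2NCH2: –NH2 on an sp³ carbon with no adjacent C=O → amine.
  CH(CN): pendant –C≡N: nitrile.
  CH(CN): pendant –C≡N: nitrile.
  CH(NHCOCH3): pendant –NHC(=O)CH3: N bonded to a carbonyl → amide (not amine).
  CO: –C(=O)– with carbon on both sides → ketone.
  CH(CH2NH2): pendant –CH2NH2: N on sp³ C, no adjacent C=O → amine.
  CH(OCH3): pendant –OCH3: C–O–C with sp³ C, no adjacent C=O → ether.
  CH(CH2Cl): pendant –CH2X: halogen on sp³ carbon → alkyl halide.
  CO: –C(=O)– with carbon on both sides → ketone.
  CH2SH: –SH on an sp³ carbon → thiol.

alkyl halide, amide, amine, ether, ketone, nitrile, thiol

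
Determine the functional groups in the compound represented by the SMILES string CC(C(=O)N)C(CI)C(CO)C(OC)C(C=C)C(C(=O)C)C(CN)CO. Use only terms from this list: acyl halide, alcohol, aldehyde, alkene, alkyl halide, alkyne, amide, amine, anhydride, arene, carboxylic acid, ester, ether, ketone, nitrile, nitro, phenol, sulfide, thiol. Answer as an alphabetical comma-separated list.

alcohol, alkene, alkyl halide, amide, amine, ether, ketone

Taking each segment in turn:
  CH(CONH2): pendant –CONH2: carbonyl C bonded to C and N → amide.
  CH(CH2I): pendant –CH2X: halogen on sp³ carbon → alkyl halide.
  CH(CH2OH): pendant –CH2OH on an sp³ backbone C → alcohol.
  CH(OCH3): pendant –OCH3: C–O–C with sp³ C, no adjacent C=O → ether.
  CH(CH=CH2): pendant –CH=CH2: C=C double bond → alkene.
  CH(COCH3): pendant –COCH3: carbonyl C bonded to two carbons → ketone.
  CH(CH2NH2): pendant –CH2NH2: N on sp³ C, no adjacent C=O → amine.
  CH2OH: –OH on an sp³ carbon → alcohol.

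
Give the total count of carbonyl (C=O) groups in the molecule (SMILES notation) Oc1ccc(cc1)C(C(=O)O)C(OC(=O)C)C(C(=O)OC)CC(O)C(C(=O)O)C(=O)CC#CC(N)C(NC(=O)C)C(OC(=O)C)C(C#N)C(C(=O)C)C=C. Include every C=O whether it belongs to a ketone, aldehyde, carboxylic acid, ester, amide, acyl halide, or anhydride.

CH(COOH): carboxylic acid, 1 C=O (running total 1).
CH(OCOCH3): ester, 1 C=O (running total 2).
CH(COOCH3): ester, 1 C=O (running total 3).
CH(COOH): carboxylic acid, 1 C=O (running total 4).
CO: ketone, 1 C=O (running total 5).
CH(NHCOCH3): amide, 1 C=O (running total 6).
CH(OCOCH3): ester, 1 C=O (running total 7).
CH(COCH3): ketone, 1 C=O (running total 8).

8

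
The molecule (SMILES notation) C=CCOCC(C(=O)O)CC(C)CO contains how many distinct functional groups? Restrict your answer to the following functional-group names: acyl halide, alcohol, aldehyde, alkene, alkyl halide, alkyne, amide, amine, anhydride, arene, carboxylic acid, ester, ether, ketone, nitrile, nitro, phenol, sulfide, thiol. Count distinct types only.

4

Working along the chain:
  CH2=CH: C=C double bond → alkene.
  CH2OCH2: C–O–C with sp³ carbons on both sides and no adjacent C=O → ether.
  CH(COOH): pendant –COOH: carbonyl C bonded to C and –OH → carboxylic acid.
  CH2OH: –OH on an sp³ carbon → alcohol.
Distinct types present: alcohol, alkene, carboxylic acid, ether.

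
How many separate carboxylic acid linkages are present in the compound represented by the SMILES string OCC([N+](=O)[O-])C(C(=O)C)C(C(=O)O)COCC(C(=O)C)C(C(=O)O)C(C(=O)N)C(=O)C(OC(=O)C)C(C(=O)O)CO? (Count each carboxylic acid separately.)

HO– on an sp³ carbon → alcohol.
–NO2 on an sp³ carbon → nitro (the N=O is not a carbonyl).
pendant –COCH3: carbonyl C bonded to two carbons → ketone.
pendant –COOH: carbonyl C bonded to C and –OH → carboxylic acid.
C–O–C with sp³ carbons on both sides and no adjacent C=O → ether.
pendant –COCH3: carbonyl C bonded to two carbons → ketone.
pendant –COOH: carbonyl C bonded to C and –OH → carboxylic acid.
pendant –CONH2: carbonyl C bonded to C and N → amide.
–C(=O)– with carbon on both sides → ketone.
pendant –OC(=O)CH3: an acyloxy group → ester.
pendant –COOH: carbonyl C bonded to C and –OH → carboxylic acid.
–OH on an sp³ carbon → alcohol.
Carboxylic acid appears at: CH(COOH), CH(COOH), CH(COOH) → 3.

3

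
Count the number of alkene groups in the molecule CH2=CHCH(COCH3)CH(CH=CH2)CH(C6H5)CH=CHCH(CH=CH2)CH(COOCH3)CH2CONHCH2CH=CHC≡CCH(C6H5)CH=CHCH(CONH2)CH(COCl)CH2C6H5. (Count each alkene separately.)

Taking each segment in turn:
  CH2=CH: C=C double bond → alkene.
  CH(COCH3): pendant –COCH3: carbonyl C bonded to two carbons → ketone.
  CH(CH=CH2): pendant –CH=CH2: C=C double bond → alkene.
  CH(C6H5): pendant –C6H5: benzene ring → arene.
  CH=CH: C=C double bond → alkene.
  CH(CH=CH2): pendant –CH=CH2: C=C double bond → alkene.
  CH(COOCH3): pendant –COOCH3: carbonyl C bonded to C and –OCH3 → ester.
  CH2CONHCH2: –C(=O)–N– linkage → amide (the N is not an amine).
  CH=CH: C=C double bond → alkene.
  C≡C: C≡C triple bond → alkyne.
  CH(C6H5): pendant –C6H5: benzene ring → arene.
  CH=CH: C=C double bond → alkene.
  CH(CONH2): pendant –CONH2: carbonyl C bonded to C and N → amide.
  CH(COCl): pendant –C(=O)X: carbonyl C bonded to C and halogen → acyl halide.
  C6H5: –C6H5 phenyl ring → arene.
Alkene appears at: CH2=CH, CH(CH=CH2), CH=CH, CH(CH=CH2), CH=CH, CH=CH → 6.

6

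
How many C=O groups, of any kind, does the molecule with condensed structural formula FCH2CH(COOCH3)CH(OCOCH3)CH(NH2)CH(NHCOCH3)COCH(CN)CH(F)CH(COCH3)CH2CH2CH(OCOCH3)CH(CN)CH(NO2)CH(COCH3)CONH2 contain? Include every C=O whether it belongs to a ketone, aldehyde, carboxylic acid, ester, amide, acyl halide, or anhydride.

CH(COOCH3): ester, 1 C=O (running total 1).
CH(OCOCH3): ester, 1 C=O (running total 2).
CH(NHCOCH3): amide, 1 C=O (running total 3).
CO: ketone, 1 C=O (running total 4).
CH(COCH3): ketone, 1 C=O (running total 5).
CH(OCOCH3): ester, 1 C=O (running total 6).
CH(COCH3): ketone, 1 C=O (running total 7).
CONH2: amide, 1 C=O (running total 8).

8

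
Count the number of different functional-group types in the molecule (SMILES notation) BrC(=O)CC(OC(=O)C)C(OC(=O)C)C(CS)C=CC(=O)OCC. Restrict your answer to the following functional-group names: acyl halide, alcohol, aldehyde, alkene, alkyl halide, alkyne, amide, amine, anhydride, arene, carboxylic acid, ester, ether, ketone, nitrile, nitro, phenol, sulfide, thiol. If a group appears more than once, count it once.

Taking each segment in turn:
  BrCO: –C(=O)Br: carbonyl C bonded to C and to a halogen → acyl halide (not alkyl halide).
  CH(OCOCH3): pendant –OC(=O)CH3: an acyloxy group → ester.
  CH(OCOCH3): pendant –OC(=O)CH3: an acyloxy group → ester.
  CH(CH2SH): pendant –CH2SH → thiol.
  CH=CH: C=C double bond → alkene.
  COOCH2CH3: –C(=O)OCH2CH3: carbonyl C bonded to C and to –OEt → ester.
Distinct types present: acyl halide, alkene, ester, thiol.

4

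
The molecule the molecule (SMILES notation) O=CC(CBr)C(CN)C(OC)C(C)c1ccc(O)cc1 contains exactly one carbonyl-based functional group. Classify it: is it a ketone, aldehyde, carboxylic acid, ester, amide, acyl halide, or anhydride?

aldehyde

The carbonyl is in the OHC segment: terminal –CHO: carbonyl C bonded to H and C → aldehyde.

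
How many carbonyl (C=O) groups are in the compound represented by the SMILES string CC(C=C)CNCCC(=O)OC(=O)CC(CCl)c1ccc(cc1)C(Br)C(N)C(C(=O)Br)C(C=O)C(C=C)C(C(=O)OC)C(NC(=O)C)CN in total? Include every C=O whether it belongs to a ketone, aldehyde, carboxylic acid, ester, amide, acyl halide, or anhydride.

CH2CO-O-COCH2: anhydride, 2 C=O (running total 2).
CH(COBr): acyl halide, 1 C=O (running total 3).
CH(CHO): aldehyde, 1 C=O (running total 4).
CH(COOCH3): ester, 1 C=O (running total 5).
CH(NHCOCH3): amide, 1 C=O (running total 6).

6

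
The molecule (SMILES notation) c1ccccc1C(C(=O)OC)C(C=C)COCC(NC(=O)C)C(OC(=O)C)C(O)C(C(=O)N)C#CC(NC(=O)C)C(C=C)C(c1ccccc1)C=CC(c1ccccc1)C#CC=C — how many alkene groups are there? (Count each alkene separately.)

4

Working along the chain:
  C6H5: C6H5– phenyl ring → arene.
  CH(COOCH3): pendant –COOCH3: carbonyl C bonded to C and –OCH3 → ester.
  CH(CH=CH2): pendant –CH=CH2: C=C double bond → alkene.
  CH2OCH2: C–O–C with sp³ carbons on both sides and no adjacent C=O → ether.
  CH(NHCOCH3): pendant –NHC(=O)CH3: N bonded to a carbonyl → amide (not amine).
  CH(OCOCH3): pendant –OC(=O)CH3: an acyloxy group → ester.
  CH(OH): –OH on an sp³ carbon → alcohol (secondary).
  CH(CONH2): pendant –CONH2: carbonyl C bonded to C and N → amide.
  C≡C: C≡C triple bond → alkyne.
  CH(NHCOCH3): pendant –NHC(=O)CH3: N bonded to a carbonyl → amide (not amine).
  CH(CH=CH2): pendant –CH=CH2: C=C double bond → alkene.
  CH(C6H5): pendant –C6H5: benzene ring → arene.
  CH=CH: C=C double bond → alkene.
  CH(C6H5): pendant –C6H5: benzene ring → arene.
  C≡C: C≡C triple bond → alkyne.
  CH=CH2: C=C double bond → alkene.
Alkene appears at: CH(CH=CH2), CH(CH=CH2), CH=CH, CH=CH2 → 4.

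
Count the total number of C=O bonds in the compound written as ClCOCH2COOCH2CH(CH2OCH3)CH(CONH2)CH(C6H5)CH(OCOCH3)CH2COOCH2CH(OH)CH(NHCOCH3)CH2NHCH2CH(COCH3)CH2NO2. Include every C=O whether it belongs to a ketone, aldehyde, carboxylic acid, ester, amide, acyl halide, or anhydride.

ClCO: acyl halide, 1 C=O (running total 1).
CH2COOCH2: ester, 1 C=O (running total 2).
CH(CONH2): amide, 1 C=O (running total 3).
CH(OCOCH3): ester, 1 C=O (running total 4).
CH2COOCH2: ester, 1 C=O (running total 5).
CH(NHCOCH3): amide, 1 C=O (running total 6).
CH(COCH3): ketone, 1 C=O (running total 7).

7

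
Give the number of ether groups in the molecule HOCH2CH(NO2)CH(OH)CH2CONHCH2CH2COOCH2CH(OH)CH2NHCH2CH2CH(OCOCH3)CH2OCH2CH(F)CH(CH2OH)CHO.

1

Reading the structure from left to right:
  HOCH2: HO– on an sp³ carbon → alcohol.
  CH(NO2): –NO2 on an sp³ carbon → nitro (the N=O is not a carbonyl).
  CH(OH): –OH on an sp³ carbon → alcohol (secondary).
  CH2CONHCH2: –C(=O)–N– linkage → amide (the N is not an amine).
  CH2COOCH2: –C(=O)–O–C with C on the carbonyl side → ester.
  CH(OH): –OH on an sp³ carbon → alcohol (secondary).
  CH2NHCH2: C–N–C with sp³ carbons and no adjacent C=O → amine (secondary).
  CH(OCOCH3): pendant –OC(=O)CH3: an acyloxy group → ester.
  CH2OCH2: C–O–C with sp³ carbons on both sides and no adjacent C=O → ether.
  CH(F): halogen on an sp³ carbon → alkyl halide.
  CH(CH2OH): pendant –CH2OH on an sp³ backbone C → alcohol.
  CHO: terminal –CHO: carbonyl C bonded to H and C → aldehyde.
Ether appears at: CH2OCH2 → 1.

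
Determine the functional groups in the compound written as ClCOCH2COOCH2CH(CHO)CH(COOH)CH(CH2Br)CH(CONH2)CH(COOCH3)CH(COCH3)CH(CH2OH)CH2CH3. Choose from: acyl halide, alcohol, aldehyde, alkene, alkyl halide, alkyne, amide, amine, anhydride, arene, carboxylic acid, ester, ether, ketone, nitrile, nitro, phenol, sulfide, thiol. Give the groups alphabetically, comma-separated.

acyl halide, alcohol, aldehyde, alkyl halide, amide, carboxylic acid, ester, ketone

Reading the structure from left to right:
  ClCO: –C(=O)Cl: carbonyl C bonded to C and to a halogen → acyl halide (not alkyl halide).
  CH2COOCH2: –C(=O)–O–C with C on the carbonyl side → ester.
  CH(CHO): pendant –CHO: carbonyl C bonded to C and H → aldehyde.
  CH(COOH): pendant –COOH: carbonyl C bonded to C and –OH → carboxylic acid.
  CH(CH2Br): pendant –CH2X: halogen on sp³ carbon → alkyl halide.
  CH(CONH2): pendant –CONH2: carbonyl C bonded to C and N → amide.
  CH(COOCH3): pendant –COOCH3: carbonyl C bonded to C and –OCH3 → ester.
  CH(COCH3): pendant –COCH3: carbonyl C bonded to two carbons → ketone.
  CH(CH2OH): pendant –CH2OH on an sp³ backbone C → alcohol.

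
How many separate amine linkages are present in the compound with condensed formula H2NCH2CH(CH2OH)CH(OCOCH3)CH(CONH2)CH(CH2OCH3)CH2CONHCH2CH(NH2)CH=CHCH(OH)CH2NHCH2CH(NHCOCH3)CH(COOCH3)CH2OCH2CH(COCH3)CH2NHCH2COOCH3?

–NH2 on an sp³ carbon with no adjacent C=O → amine.
pendant –CH2OH on an sp³ backbone C → alcohol.
pendant –OC(=O)CH3: an acyloxy group → ester.
pendant –CONH2: carbonyl C bonded to C and N → amide.
pendant –CH2OCH3: C–O–C linkage → ether.
–C(=O)–N– linkage → amide (the N is not an amine).
–NH2 on an sp³ carbon with no adjacent C=O → amine.
C=C double bond → alkene.
–OH on an sp³ carbon → alcohol (secondary).
C–N–C with sp³ carbons and no adjacent C=O → amine (secondary).
pendant –NHC(=O)CH3: N bonded to a carbonyl → amide (not amine).
pendant –COOCH3: carbonyl C bonded to C and –OCH3 → ester.
C–O–C with sp³ carbons on both sides and no adjacent C=O → ether.
pendant –COCH3: carbonyl C bonded to two carbons → ketone.
C–N–C with sp³ carbons and no adjacent C=O → amine (secondary).
–C(=O)OCH3: carbonyl C bonded to C and to –OCH3 → ester (not ketone + ether).
Amine appears at: H2NCH2, CH(NH2), CH2NHCH2, CH2NHCH2 → 4.

4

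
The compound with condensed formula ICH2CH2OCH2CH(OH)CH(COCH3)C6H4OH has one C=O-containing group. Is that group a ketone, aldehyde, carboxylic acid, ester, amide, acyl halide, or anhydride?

ketone

The carbonyl is in the CH(COCH3) segment: pendant –COCH3: carbonyl C bonded to two carbons → ketone.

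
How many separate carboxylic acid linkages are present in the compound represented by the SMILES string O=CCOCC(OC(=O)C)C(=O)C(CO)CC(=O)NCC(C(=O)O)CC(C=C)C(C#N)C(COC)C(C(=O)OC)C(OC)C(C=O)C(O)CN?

1

terminal –CHO: carbonyl C bonded to H and C → aldehyde.
C–O–C with sp³ carbons on both sides and no adjacent C=O → ether.
pendant –OC(=O)CH3: an acyloxy group → ester.
–C(=O)– with carbon on both sides → ketone.
pendant –CH2OH on an sp³ backbone C → alcohol.
–C(=O)–N– linkage → amide (the N is not an amine).
pendant –COOH: carbonyl C bonded to C and –OH → carboxylic acid.
pendant –CH=CH2: C=C double bond → alkene.
pendant –C≡N: nitrile.
pendant –CH2OCH3: C–O–C linkage → ether.
pendant –COOCH3: carbonyl C bonded to C and –OCH3 → ester.
pendant –OCH3: C–O–C with sp³ C, no adjacent C=O → ether.
pendant –CHO: carbonyl C bonded to C and H → aldehyde.
–OH on an sp³ carbon → alcohol (secondary).
–NH2 on an sp³ carbon with no adjacent C=O → amine.
Carboxylic acid appears at: CH(COOH) → 1.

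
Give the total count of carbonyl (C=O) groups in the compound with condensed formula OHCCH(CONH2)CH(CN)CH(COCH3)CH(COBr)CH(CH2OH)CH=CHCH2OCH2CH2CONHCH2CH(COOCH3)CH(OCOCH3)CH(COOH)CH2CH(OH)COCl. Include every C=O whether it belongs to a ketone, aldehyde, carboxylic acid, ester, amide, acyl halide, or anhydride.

9

OHC: aldehyde, 1 C=O (running total 1).
CH(CONH2): amide, 1 C=O (running total 2).
CH(COCH3): ketone, 1 C=O (running total 3).
CH(COBr): acyl halide, 1 C=O (running total 4).
CH2CONHCH2: amide, 1 C=O (running total 5).
CH(COOCH3): ester, 1 C=O (running total 6).
CH(OCOCH3): ester, 1 C=O (running total 7).
CH(COOH): carboxylic acid, 1 C=O (running total 8).
COCl: acyl halide, 1 C=O (running total 9).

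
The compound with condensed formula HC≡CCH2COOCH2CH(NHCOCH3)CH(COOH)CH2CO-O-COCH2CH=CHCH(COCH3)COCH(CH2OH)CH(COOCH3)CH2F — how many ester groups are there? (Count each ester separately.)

C≡C triple bond → alkyne.
–C(=O)–O–C with C on the carbonyl side → ester.
pendant –NHC(=O)CH3: N bonded to a carbonyl → amide (not amine).
pendant –COOH: carbonyl C bonded to C and –OH → carboxylic acid.
two acyl groups sharing one oxygen, –C(=O)–O–C(=O)– → anhydride.
C=C double bond → alkene.
pendant –COCH3: carbonyl C bonded to two carbons → ketone.
–C(=O)– with carbon on both sides → ketone.
pendant –CH2OH on an sp³ backbone C → alcohol.
pendant –COOCH3: carbonyl C bonded to C and –OCH3 → ester.
halogen on an sp³ carbon → alkyl halide.
Ester appears at: CH2COOCH2, CH(COOCH3) → 2.

2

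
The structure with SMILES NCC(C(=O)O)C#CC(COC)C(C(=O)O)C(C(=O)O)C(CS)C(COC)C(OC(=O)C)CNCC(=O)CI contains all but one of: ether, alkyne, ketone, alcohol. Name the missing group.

ketone: present (CO — –C(=O)– with carbon on both sides → ketone).
alkyne: present (C≡C — C≡C triple bond → alkyne).
ether: present (CH(CH2OCH3) — pendant –CH2OCH3: C–O–C linkage → ether).
alcohol: absent. In CH(COOH), the –OH sits on a carbonyl carbon, making it part of a carboxylic acid, not an alcohol.

alcohol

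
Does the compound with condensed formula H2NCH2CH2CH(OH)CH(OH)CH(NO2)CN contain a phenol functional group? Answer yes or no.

–NH2 on an sp³ carbon with no adjacent C=O → amine.
–OH on an sp³ carbon → alcohol (secondary).
–OH on an sp³ carbon → alcohol (secondary).
–NO2 on an sp³ carbon → nitro (the N=O is not a carbonyl).
–C≡N: carbon triple-bonded to nitrogen → nitrile.
In CH(OH), the –OH is on an sp³ carbon, not on an aromatic ring, so it is an alcohol.
The groups actually present are: alcohol, amine, nitrile, nitro.

no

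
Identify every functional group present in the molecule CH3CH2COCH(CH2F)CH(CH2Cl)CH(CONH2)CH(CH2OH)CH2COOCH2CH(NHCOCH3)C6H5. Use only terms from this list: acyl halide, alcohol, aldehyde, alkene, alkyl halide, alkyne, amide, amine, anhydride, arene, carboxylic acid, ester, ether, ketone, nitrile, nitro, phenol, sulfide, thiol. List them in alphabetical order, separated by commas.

Reading the structure from left to right:
  CO: –C(=O)– with carbon on both sides → ketone.
  CH(CH2F): pendant –CH2X: halogen on sp³ carbon → alkyl halide.
  CH(CH2Cl): pendant –CH2X: halogen on sp³ carbon → alkyl halide.
  CH(CONH2): pendant –CONH2: carbonyl C bonded to C and N → amide.
  CH(CH2OH): pendant –CH2OH on an sp³ backbone C → alcohol.
  CH2COOCH2: –C(=O)–O–C with C on the carbonyl side → ester.
  CH(NHCOCH3): pendant –NHC(=O)CH3: N bonded to a carbonyl → amide (not amine).
  C6H5: –C6H5 phenyl ring → arene.

alcohol, alkyl halide, amide, arene, ester, ketone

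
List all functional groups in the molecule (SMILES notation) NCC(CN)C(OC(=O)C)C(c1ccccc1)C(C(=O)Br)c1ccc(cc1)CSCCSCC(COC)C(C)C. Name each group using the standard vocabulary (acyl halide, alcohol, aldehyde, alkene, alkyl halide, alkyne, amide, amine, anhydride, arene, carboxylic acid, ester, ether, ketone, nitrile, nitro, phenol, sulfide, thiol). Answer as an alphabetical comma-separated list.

acyl halide, amine, arene, ester, ether, sulfide

Reading the structure from left to right:
  H2NCH2: –NH2 on an sp³ carbon with no adjacent C=O → amine.
  CH(CH2NH2): pendant –CH2NH2: N on sp³ C, no adjacent C=O → amine.
  CH(OCOCH3): pendant –OC(=O)CH3: an acyloxy group → ester.
  CH(C6H5): pendant –C6H5: benzene ring → arene.
  CH(COBr): pendant –C(=O)X: carbonyl C bonded to C and halogen → acyl halide.
  C6H4: para-disubstituted benzene ring → arene.
  CH2SCH2: C–S–C linkage → sulfide (thioether).
  CH2SCH2: C–S–C linkage → sulfide (thioether).
  CH(CH2OCH3): pendant –CH2OCH3: C–O–C linkage → ether.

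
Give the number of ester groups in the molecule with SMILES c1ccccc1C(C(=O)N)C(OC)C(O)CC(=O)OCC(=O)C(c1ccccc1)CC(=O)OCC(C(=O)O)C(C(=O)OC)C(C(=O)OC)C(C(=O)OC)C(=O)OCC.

6

Working along the chain:
  C6H5: C6H5– phenyl ring → arene.
  CH(CONH2): pendant –CONH2: carbonyl C bonded to C and N → amide.
  CH(OCH3): pendant –OCH3: C–O–C with sp³ C, no adjacent C=O → ether.
  CH(OH): –OH on an sp³ carbon → alcohol (secondary).
  CH2COOCH2: –C(=O)–O–C with C on the carbonyl side → ester.
  CO: –C(=O)– with carbon on both sides → ketone.
  CH(C6H5): pendant –C6H5: benzene ring → arene.
  CH2COOCH2: –C(=O)–O–C with C on the carbonyl side → ester.
  CH(COOH): pendant –COOH: carbonyl C bonded to C and –OH → carboxylic acid.
  CH(COOCH3): pendant –COOCH3: carbonyl C bonded to C and –OCH3 → ester.
  CH(COOCH3): pendant –COOCH3: carbonyl C bonded to C and –OCH3 → ester.
  CH(COOCH3): pendant –COOCH3: carbonyl C bonded to C and –OCH3 → ester.
  COOCH2CH3: –C(=O)OCH2CH3: carbonyl C bonded to C and to –OEt → ester.
Ester appears at: CH2COOCH2, CH2COOCH2, CH(COOCH3), CH(COOCH3), CH(COOCH3), COOCH2CH3 → 6.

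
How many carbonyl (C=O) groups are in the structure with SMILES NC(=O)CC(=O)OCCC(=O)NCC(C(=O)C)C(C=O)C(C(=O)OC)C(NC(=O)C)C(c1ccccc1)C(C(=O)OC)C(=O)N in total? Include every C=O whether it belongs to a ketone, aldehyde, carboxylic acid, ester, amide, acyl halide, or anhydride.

H2NCO: amide, 1 C=O (running total 1).
CH2COOCH2: ester, 1 C=O (running total 2).
CH2CONHCH2: amide, 1 C=O (running total 3).
CH(COCH3): ketone, 1 C=O (running total 4).
CH(CHO): aldehyde, 1 C=O (running total 5).
CH(COOCH3): ester, 1 C=O (running total 6).
CH(NHCOCH3): amide, 1 C=O (running total 7).
CH(COOCH3): ester, 1 C=O (running total 8).
CONH2: amide, 1 C=O (running total 9).

9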